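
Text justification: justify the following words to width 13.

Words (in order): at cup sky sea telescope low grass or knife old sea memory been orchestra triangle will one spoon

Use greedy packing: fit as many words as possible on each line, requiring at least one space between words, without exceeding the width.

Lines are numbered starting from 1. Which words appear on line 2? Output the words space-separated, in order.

Answer: sea telescope

Derivation:
Line 1: ['at', 'cup', 'sky'] (min_width=10, slack=3)
Line 2: ['sea', 'telescope'] (min_width=13, slack=0)
Line 3: ['low', 'grass', 'or'] (min_width=12, slack=1)
Line 4: ['knife', 'old', 'sea'] (min_width=13, slack=0)
Line 5: ['memory', 'been'] (min_width=11, slack=2)
Line 6: ['orchestra'] (min_width=9, slack=4)
Line 7: ['triangle', 'will'] (min_width=13, slack=0)
Line 8: ['one', 'spoon'] (min_width=9, slack=4)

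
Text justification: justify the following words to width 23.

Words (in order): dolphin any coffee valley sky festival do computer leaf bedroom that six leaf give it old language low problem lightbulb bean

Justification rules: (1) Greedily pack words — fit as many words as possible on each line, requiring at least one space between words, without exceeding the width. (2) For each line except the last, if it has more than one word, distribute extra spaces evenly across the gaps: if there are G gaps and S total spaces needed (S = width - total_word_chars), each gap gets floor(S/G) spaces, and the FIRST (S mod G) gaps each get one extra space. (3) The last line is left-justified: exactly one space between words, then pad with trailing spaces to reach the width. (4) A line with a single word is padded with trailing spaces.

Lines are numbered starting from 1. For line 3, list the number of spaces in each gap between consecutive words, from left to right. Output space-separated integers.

Answer: 2 2

Derivation:
Line 1: ['dolphin', 'any', 'coffee'] (min_width=18, slack=5)
Line 2: ['valley', 'sky', 'festival', 'do'] (min_width=22, slack=1)
Line 3: ['computer', 'leaf', 'bedroom'] (min_width=21, slack=2)
Line 4: ['that', 'six', 'leaf', 'give', 'it'] (min_width=21, slack=2)
Line 5: ['old', 'language', 'low'] (min_width=16, slack=7)
Line 6: ['problem', 'lightbulb', 'bean'] (min_width=22, slack=1)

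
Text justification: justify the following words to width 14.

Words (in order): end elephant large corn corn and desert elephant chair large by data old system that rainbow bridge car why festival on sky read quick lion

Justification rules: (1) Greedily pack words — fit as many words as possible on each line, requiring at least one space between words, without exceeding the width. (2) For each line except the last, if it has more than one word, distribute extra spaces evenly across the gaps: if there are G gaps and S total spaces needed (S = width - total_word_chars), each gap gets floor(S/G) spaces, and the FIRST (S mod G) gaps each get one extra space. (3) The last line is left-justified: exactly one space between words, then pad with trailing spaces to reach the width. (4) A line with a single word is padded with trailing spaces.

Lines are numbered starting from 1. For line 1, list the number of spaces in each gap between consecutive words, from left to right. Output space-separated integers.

Line 1: ['end', 'elephant'] (min_width=12, slack=2)
Line 2: ['large', 'corn'] (min_width=10, slack=4)
Line 3: ['corn', 'and'] (min_width=8, slack=6)
Line 4: ['desert'] (min_width=6, slack=8)
Line 5: ['elephant', 'chair'] (min_width=14, slack=0)
Line 6: ['large', 'by', 'data'] (min_width=13, slack=1)
Line 7: ['old', 'system'] (min_width=10, slack=4)
Line 8: ['that', 'rainbow'] (min_width=12, slack=2)
Line 9: ['bridge', 'car', 'why'] (min_width=14, slack=0)
Line 10: ['festival', 'on'] (min_width=11, slack=3)
Line 11: ['sky', 'read', 'quick'] (min_width=14, slack=0)
Line 12: ['lion'] (min_width=4, slack=10)

Answer: 3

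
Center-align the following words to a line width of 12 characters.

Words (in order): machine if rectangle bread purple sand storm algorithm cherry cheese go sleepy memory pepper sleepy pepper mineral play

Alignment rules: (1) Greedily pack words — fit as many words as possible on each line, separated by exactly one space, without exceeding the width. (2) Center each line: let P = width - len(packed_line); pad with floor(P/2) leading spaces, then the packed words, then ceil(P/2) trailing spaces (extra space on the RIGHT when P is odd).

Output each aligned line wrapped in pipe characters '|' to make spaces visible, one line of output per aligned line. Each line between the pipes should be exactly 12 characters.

Answer: | machine if |
| rectangle  |
|bread purple|
| sand storm |
| algorithm  |
|   cherry   |
| cheese go  |
|   sleepy   |
|   memory   |
|   pepper   |
|   sleepy   |
|   pepper   |
|mineral play|

Derivation:
Line 1: ['machine', 'if'] (min_width=10, slack=2)
Line 2: ['rectangle'] (min_width=9, slack=3)
Line 3: ['bread', 'purple'] (min_width=12, slack=0)
Line 4: ['sand', 'storm'] (min_width=10, slack=2)
Line 5: ['algorithm'] (min_width=9, slack=3)
Line 6: ['cherry'] (min_width=6, slack=6)
Line 7: ['cheese', 'go'] (min_width=9, slack=3)
Line 8: ['sleepy'] (min_width=6, slack=6)
Line 9: ['memory'] (min_width=6, slack=6)
Line 10: ['pepper'] (min_width=6, slack=6)
Line 11: ['sleepy'] (min_width=6, slack=6)
Line 12: ['pepper'] (min_width=6, slack=6)
Line 13: ['mineral', 'play'] (min_width=12, slack=0)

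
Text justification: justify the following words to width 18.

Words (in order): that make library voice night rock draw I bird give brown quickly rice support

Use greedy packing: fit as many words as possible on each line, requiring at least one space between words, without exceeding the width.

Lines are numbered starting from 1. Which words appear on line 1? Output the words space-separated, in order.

Line 1: ['that', 'make', 'library'] (min_width=17, slack=1)
Line 2: ['voice', 'night', 'rock'] (min_width=16, slack=2)
Line 3: ['draw', 'I', 'bird', 'give'] (min_width=16, slack=2)
Line 4: ['brown', 'quickly', 'rice'] (min_width=18, slack=0)
Line 5: ['support'] (min_width=7, slack=11)

Answer: that make library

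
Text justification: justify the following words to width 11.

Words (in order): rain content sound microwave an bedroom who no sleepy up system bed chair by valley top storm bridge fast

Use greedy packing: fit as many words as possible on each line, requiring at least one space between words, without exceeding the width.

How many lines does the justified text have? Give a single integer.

Answer: 12

Derivation:
Line 1: ['rain'] (min_width=4, slack=7)
Line 2: ['content'] (min_width=7, slack=4)
Line 3: ['sound'] (min_width=5, slack=6)
Line 4: ['microwave'] (min_width=9, slack=2)
Line 5: ['an', 'bedroom'] (min_width=10, slack=1)
Line 6: ['who', 'no'] (min_width=6, slack=5)
Line 7: ['sleepy', 'up'] (min_width=9, slack=2)
Line 8: ['system', 'bed'] (min_width=10, slack=1)
Line 9: ['chair', 'by'] (min_width=8, slack=3)
Line 10: ['valley', 'top'] (min_width=10, slack=1)
Line 11: ['storm'] (min_width=5, slack=6)
Line 12: ['bridge', 'fast'] (min_width=11, slack=0)
Total lines: 12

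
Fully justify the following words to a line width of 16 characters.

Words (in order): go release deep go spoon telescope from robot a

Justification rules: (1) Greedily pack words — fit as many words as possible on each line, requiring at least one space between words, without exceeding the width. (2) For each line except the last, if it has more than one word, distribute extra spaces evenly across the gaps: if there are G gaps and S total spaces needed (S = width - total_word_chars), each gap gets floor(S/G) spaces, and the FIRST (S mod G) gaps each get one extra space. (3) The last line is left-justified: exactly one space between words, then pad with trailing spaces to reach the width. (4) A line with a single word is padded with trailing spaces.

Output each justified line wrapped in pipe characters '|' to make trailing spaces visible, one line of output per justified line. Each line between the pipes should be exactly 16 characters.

Line 1: ['go', 'release', 'deep'] (min_width=15, slack=1)
Line 2: ['go', 'spoon'] (min_width=8, slack=8)
Line 3: ['telescope', 'from'] (min_width=14, slack=2)
Line 4: ['robot', 'a'] (min_width=7, slack=9)

Answer: |go  release deep|
|go         spoon|
|telescope   from|
|robot a         |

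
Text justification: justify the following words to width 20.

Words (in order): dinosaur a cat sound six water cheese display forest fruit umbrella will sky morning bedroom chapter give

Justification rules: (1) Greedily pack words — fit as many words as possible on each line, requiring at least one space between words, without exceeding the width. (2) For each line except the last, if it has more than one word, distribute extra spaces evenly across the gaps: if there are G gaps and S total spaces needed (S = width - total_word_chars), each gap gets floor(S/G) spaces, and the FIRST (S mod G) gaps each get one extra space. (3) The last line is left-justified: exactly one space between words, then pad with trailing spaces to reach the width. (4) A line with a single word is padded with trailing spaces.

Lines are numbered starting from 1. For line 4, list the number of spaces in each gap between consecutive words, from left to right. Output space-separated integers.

Answer: 3 2

Derivation:
Line 1: ['dinosaur', 'a', 'cat', 'sound'] (min_width=20, slack=0)
Line 2: ['six', 'water', 'cheese'] (min_width=16, slack=4)
Line 3: ['display', 'forest', 'fruit'] (min_width=20, slack=0)
Line 4: ['umbrella', 'will', 'sky'] (min_width=17, slack=3)
Line 5: ['morning', 'bedroom'] (min_width=15, slack=5)
Line 6: ['chapter', 'give'] (min_width=12, slack=8)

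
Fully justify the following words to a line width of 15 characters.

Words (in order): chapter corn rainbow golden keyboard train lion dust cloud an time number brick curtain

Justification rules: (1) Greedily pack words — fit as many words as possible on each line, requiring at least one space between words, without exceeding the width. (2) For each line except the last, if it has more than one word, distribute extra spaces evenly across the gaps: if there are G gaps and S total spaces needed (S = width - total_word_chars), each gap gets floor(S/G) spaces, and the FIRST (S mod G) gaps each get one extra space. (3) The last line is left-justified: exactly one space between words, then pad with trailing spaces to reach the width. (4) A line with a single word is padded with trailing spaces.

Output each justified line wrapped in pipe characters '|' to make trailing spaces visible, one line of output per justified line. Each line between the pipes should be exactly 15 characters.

Line 1: ['chapter', 'corn'] (min_width=12, slack=3)
Line 2: ['rainbow', 'golden'] (min_width=14, slack=1)
Line 3: ['keyboard', 'train'] (min_width=14, slack=1)
Line 4: ['lion', 'dust', 'cloud'] (min_width=15, slack=0)
Line 5: ['an', 'time', 'number'] (min_width=14, slack=1)
Line 6: ['brick', 'curtain'] (min_width=13, slack=2)

Answer: |chapter    corn|
|rainbow  golden|
|keyboard  train|
|lion dust cloud|
|an  time number|
|brick curtain  |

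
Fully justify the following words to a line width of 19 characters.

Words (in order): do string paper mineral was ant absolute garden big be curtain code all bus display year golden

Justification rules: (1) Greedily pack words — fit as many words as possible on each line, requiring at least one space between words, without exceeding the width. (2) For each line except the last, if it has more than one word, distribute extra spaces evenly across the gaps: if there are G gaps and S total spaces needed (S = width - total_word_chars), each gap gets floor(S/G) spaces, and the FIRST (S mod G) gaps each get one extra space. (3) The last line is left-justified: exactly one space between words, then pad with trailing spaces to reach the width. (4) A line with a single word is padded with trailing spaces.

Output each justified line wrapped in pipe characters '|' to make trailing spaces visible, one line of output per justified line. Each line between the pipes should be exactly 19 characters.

Line 1: ['do', 'string', 'paper'] (min_width=15, slack=4)
Line 2: ['mineral', 'was', 'ant'] (min_width=15, slack=4)
Line 3: ['absolute', 'garden', 'big'] (min_width=19, slack=0)
Line 4: ['be', 'curtain', 'code', 'all'] (min_width=19, slack=0)
Line 5: ['bus', 'display', 'year'] (min_width=16, slack=3)
Line 6: ['golden'] (min_width=6, slack=13)

Answer: |do   string   paper|
|mineral   was   ant|
|absolute garden big|
|be curtain code all|
|bus   display  year|
|golden             |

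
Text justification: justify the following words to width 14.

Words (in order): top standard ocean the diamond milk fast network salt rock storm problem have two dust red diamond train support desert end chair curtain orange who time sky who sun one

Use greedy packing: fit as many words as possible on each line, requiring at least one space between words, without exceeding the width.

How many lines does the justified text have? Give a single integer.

Answer: 14

Derivation:
Line 1: ['top', 'standard'] (min_width=12, slack=2)
Line 2: ['ocean', 'the'] (min_width=9, slack=5)
Line 3: ['diamond', 'milk'] (min_width=12, slack=2)
Line 4: ['fast', 'network'] (min_width=12, slack=2)
Line 5: ['salt', 'rock'] (min_width=9, slack=5)
Line 6: ['storm', 'problem'] (min_width=13, slack=1)
Line 7: ['have', 'two', 'dust'] (min_width=13, slack=1)
Line 8: ['red', 'diamond'] (min_width=11, slack=3)
Line 9: ['train', 'support'] (min_width=13, slack=1)
Line 10: ['desert', 'end'] (min_width=10, slack=4)
Line 11: ['chair', 'curtain'] (min_width=13, slack=1)
Line 12: ['orange', 'who'] (min_width=10, slack=4)
Line 13: ['time', 'sky', 'who'] (min_width=12, slack=2)
Line 14: ['sun', 'one'] (min_width=7, slack=7)
Total lines: 14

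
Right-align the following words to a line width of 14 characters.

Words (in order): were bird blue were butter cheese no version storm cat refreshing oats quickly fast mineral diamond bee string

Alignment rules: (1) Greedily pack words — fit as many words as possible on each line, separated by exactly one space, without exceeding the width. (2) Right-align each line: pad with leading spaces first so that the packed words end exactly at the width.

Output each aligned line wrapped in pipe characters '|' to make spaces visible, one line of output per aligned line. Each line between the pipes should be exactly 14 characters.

Line 1: ['were', 'bird', 'blue'] (min_width=14, slack=0)
Line 2: ['were', 'butter'] (min_width=11, slack=3)
Line 3: ['cheese', 'no'] (min_width=9, slack=5)
Line 4: ['version', 'storm'] (min_width=13, slack=1)
Line 5: ['cat', 'refreshing'] (min_width=14, slack=0)
Line 6: ['oats', 'quickly'] (min_width=12, slack=2)
Line 7: ['fast', 'mineral'] (min_width=12, slack=2)
Line 8: ['diamond', 'bee'] (min_width=11, slack=3)
Line 9: ['string'] (min_width=6, slack=8)

Answer: |were bird blue|
|   were butter|
|     cheese no|
| version storm|
|cat refreshing|
|  oats quickly|
|  fast mineral|
|   diamond bee|
|        string|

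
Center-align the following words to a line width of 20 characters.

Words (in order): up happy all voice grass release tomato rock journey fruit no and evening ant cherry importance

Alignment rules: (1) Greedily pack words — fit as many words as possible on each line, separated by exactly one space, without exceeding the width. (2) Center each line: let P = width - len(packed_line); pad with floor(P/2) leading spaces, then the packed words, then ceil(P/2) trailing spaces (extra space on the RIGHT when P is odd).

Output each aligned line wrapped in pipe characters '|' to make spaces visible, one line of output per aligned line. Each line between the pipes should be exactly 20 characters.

Answer: | up happy all voice |
|grass release tomato|
| rock journey fruit |
| no and evening ant |
| cherry importance  |

Derivation:
Line 1: ['up', 'happy', 'all', 'voice'] (min_width=18, slack=2)
Line 2: ['grass', 'release', 'tomato'] (min_width=20, slack=0)
Line 3: ['rock', 'journey', 'fruit'] (min_width=18, slack=2)
Line 4: ['no', 'and', 'evening', 'ant'] (min_width=18, slack=2)
Line 5: ['cherry', 'importance'] (min_width=17, slack=3)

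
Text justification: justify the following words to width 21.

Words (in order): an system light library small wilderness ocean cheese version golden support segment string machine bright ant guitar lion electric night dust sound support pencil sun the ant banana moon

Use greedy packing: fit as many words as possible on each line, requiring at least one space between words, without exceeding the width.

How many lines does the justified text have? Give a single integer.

Answer: 11

Derivation:
Line 1: ['an', 'system', 'light'] (min_width=15, slack=6)
Line 2: ['library', 'small'] (min_width=13, slack=8)
Line 3: ['wilderness', 'ocean'] (min_width=16, slack=5)
Line 4: ['cheese', 'version', 'golden'] (min_width=21, slack=0)
Line 5: ['support', 'segment'] (min_width=15, slack=6)
Line 6: ['string', 'machine', 'bright'] (min_width=21, slack=0)
Line 7: ['ant', 'guitar', 'lion'] (min_width=15, slack=6)
Line 8: ['electric', 'night', 'dust'] (min_width=19, slack=2)
Line 9: ['sound', 'support', 'pencil'] (min_width=20, slack=1)
Line 10: ['sun', 'the', 'ant', 'banana'] (min_width=18, slack=3)
Line 11: ['moon'] (min_width=4, slack=17)
Total lines: 11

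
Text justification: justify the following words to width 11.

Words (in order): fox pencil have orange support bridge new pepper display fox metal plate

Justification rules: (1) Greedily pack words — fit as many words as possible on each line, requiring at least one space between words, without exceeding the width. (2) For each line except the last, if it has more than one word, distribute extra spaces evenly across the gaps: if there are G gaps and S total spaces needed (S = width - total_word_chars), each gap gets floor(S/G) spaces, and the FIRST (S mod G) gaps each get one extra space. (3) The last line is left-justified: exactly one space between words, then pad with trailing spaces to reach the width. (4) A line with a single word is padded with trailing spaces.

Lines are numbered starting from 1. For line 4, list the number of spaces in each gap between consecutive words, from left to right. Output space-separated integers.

Line 1: ['fox', 'pencil'] (min_width=10, slack=1)
Line 2: ['have', 'orange'] (min_width=11, slack=0)
Line 3: ['support'] (min_width=7, slack=4)
Line 4: ['bridge', 'new'] (min_width=10, slack=1)
Line 5: ['pepper'] (min_width=6, slack=5)
Line 6: ['display', 'fox'] (min_width=11, slack=0)
Line 7: ['metal', 'plate'] (min_width=11, slack=0)

Answer: 2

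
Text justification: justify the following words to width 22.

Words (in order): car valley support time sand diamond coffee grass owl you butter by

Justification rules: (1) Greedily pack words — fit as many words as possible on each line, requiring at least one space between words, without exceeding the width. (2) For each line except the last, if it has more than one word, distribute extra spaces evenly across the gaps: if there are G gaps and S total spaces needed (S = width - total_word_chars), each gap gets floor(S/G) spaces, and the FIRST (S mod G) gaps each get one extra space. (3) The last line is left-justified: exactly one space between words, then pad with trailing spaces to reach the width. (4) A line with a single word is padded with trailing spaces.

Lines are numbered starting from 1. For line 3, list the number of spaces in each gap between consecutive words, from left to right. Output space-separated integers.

Answer: 2 2 1

Derivation:
Line 1: ['car', 'valley', 'support'] (min_width=18, slack=4)
Line 2: ['time', 'sand', 'diamond'] (min_width=17, slack=5)
Line 3: ['coffee', 'grass', 'owl', 'you'] (min_width=20, slack=2)
Line 4: ['butter', 'by'] (min_width=9, slack=13)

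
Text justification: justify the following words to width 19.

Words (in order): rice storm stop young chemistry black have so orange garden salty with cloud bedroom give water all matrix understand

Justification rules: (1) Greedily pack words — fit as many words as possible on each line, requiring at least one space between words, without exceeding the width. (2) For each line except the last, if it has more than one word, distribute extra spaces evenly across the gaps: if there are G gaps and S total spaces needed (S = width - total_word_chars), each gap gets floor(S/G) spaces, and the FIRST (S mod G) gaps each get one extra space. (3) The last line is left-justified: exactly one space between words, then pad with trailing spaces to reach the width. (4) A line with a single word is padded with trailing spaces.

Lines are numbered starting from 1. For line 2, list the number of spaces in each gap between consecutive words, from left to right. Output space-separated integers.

Answer: 5

Derivation:
Line 1: ['rice', 'storm', 'stop'] (min_width=15, slack=4)
Line 2: ['young', 'chemistry'] (min_width=15, slack=4)
Line 3: ['black', 'have', 'so'] (min_width=13, slack=6)
Line 4: ['orange', 'garden', 'salty'] (min_width=19, slack=0)
Line 5: ['with', 'cloud', 'bedroom'] (min_width=18, slack=1)
Line 6: ['give', 'water', 'all'] (min_width=14, slack=5)
Line 7: ['matrix', 'understand'] (min_width=17, slack=2)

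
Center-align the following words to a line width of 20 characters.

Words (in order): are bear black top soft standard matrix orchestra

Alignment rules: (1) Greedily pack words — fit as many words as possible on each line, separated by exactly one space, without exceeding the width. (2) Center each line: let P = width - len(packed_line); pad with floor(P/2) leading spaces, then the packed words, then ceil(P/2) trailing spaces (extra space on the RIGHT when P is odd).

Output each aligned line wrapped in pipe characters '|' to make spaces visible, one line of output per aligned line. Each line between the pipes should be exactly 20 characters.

Answer: | are bear black top |
|soft standard matrix|
|     orchestra      |

Derivation:
Line 1: ['are', 'bear', 'black', 'top'] (min_width=18, slack=2)
Line 2: ['soft', 'standard', 'matrix'] (min_width=20, slack=0)
Line 3: ['orchestra'] (min_width=9, slack=11)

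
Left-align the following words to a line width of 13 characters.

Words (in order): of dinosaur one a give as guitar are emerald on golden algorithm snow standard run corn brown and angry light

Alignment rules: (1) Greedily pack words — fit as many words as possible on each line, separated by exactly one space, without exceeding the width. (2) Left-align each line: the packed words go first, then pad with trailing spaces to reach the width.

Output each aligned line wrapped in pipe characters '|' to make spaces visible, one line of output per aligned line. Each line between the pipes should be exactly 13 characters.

Line 1: ['of', 'dinosaur'] (min_width=11, slack=2)
Line 2: ['one', 'a', 'give', 'as'] (min_width=13, slack=0)
Line 3: ['guitar', 'are'] (min_width=10, slack=3)
Line 4: ['emerald', 'on'] (min_width=10, slack=3)
Line 5: ['golden'] (min_width=6, slack=7)
Line 6: ['algorithm'] (min_width=9, slack=4)
Line 7: ['snow', 'standard'] (min_width=13, slack=0)
Line 8: ['run', 'corn'] (min_width=8, slack=5)
Line 9: ['brown', 'and'] (min_width=9, slack=4)
Line 10: ['angry', 'light'] (min_width=11, slack=2)

Answer: |of dinosaur  |
|one a give as|
|guitar are   |
|emerald on   |
|golden       |
|algorithm    |
|snow standard|
|run corn     |
|brown and    |
|angry light  |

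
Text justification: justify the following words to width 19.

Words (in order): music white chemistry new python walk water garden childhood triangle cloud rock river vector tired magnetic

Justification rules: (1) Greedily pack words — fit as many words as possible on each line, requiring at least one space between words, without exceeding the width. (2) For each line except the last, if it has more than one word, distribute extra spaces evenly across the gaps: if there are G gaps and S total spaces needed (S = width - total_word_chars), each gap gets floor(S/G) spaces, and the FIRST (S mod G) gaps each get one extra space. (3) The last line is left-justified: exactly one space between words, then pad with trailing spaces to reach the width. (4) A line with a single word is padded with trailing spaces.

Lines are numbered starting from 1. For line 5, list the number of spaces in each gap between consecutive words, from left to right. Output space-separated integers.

Line 1: ['music', 'white'] (min_width=11, slack=8)
Line 2: ['chemistry', 'new'] (min_width=13, slack=6)
Line 3: ['python', 'walk', 'water'] (min_width=17, slack=2)
Line 4: ['garden', 'childhood'] (min_width=16, slack=3)
Line 5: ['triangle', 'cloud', 'rock'] (min_width=19, slack=0)
Line 6: ['river', 'vector', 'tired'] (min_width=18, slack=1)
Line 7: ['magnetic'] (min_width=8, slack=11)

Answer: 1 1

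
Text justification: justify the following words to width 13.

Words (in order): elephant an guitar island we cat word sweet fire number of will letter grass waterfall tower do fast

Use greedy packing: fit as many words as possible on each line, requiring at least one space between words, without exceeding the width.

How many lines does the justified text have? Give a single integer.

Answer: 9

Derivation:
Line 1: ['elephant', 'an'] (min_width=11, slack=2)
Line 2: ['guitar', 'island'] (min_width=13, slack=0)
Line 3: ['we', 'cat', 'word'] (min_width=11, slack=2)
Line 4: ['sweet', 'fire'] (min_width=10, slack=3)
Line 5: ['number', 'of'] (min_width=9, slack=4)
Line 6: ['will', 'letter'] (min_width=11, slack=2)
Line 7: ['grass'] (min_width=5, slack=8)
Line 8: ['waterfall'] (min_width=9, slack=4)
Line 9: ['tower', 'do', 'fast'] (min_width=13, slack=0)
Total lines: 9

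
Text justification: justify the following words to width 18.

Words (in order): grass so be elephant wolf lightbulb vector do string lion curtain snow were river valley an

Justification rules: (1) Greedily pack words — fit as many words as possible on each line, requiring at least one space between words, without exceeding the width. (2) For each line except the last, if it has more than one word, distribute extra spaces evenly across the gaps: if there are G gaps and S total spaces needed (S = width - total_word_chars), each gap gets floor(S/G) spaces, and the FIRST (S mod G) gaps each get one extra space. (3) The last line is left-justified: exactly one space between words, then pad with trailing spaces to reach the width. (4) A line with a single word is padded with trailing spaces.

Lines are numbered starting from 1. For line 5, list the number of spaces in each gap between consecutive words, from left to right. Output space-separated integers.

Line 1: ['grass', 'so', 'be'] (min_width=11, slack=7)
Line 2: ['elephant', 'wolf'] (min_width=13, slack=5)
Line 3: ['lightbulb', 'vector'] (min_width=16, slack=2)
Line 4: ['do', 'string', 'lion'] (min_width=14, slack=4)
Line 5: ['curtain', 'snow', 'were'] (min_width=17, slack=1)
Line 6: ['river', 'valley', 'an'] (min_width=15, slack=3)

Answer: 2 1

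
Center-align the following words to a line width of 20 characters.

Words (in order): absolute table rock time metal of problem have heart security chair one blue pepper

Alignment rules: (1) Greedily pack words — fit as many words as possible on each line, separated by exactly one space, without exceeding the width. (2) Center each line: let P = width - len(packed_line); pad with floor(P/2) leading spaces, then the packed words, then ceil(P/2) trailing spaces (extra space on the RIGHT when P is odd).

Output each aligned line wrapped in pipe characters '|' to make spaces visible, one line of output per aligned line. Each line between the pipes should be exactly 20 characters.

Answer: |absolute table rock |
|   time metal of    |
| problem have heart |
| security chair one |
|    blue pepper     |

Derivation:
Line 1: ['absolute', 'table', 'rock'] (min_width=19, slack=1)
Line 2: ['time', 'metal', 'of'] (min_width=13, slack=7)
Line 3: ['problem', 'have', 'heart'] (min_width=18, slack=2)
Line 4: ['security', 'chair', 'one'] (min_width=18, slack=2)
Line 5: ['blue', 'pepper'] (min_width=11, slack=9)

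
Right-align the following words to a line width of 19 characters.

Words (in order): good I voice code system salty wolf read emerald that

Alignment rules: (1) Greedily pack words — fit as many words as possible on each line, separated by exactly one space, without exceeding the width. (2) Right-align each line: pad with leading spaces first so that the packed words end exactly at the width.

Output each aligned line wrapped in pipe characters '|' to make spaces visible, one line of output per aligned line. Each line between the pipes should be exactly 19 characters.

Answer: |  good I voice code|
|  system salty wolf|
|  read emerald that|

Derivation:
Line 1: ['good', 'I', 'voice', 'code'] (min_width=17, slack=2)
Line 2: ['system', 'salty', 'wolf'] (min_width=17, slack=2)
Line 3: ['read', 'emerald', 'that'] (min_width=17, slack=2)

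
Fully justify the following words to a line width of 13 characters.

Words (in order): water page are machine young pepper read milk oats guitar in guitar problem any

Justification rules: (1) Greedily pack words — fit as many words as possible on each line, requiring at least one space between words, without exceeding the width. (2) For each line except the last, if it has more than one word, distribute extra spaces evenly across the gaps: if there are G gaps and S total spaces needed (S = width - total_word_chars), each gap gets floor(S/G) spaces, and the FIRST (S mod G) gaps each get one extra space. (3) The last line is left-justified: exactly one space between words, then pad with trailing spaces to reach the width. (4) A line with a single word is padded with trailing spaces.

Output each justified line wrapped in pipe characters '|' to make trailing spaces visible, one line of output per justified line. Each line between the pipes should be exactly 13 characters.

Line 1: ['water', 'page'] (min_width=10, slack=3)
Line 2: ['are', 'machine'] (min_width=11, slack=2)
Line 3: ['young', 'pepper'] (min_width=12, slack=1)
Line 4: ['read', 'milk'] (min_width=9, slack=4)
Line 5: ['oats', 'guitar'] (min_width=11, slack=2)
Line 6: ['in', 'guitar'] (min_width=9, slack=4)
Line 7: ['problem', 'any'] (min_width=11, slack=2)

Answer: |water    page|
|are   machine|
|young  pepper|
|read     milk|
|oats   guitar|
|in     guitar|
|problem any  |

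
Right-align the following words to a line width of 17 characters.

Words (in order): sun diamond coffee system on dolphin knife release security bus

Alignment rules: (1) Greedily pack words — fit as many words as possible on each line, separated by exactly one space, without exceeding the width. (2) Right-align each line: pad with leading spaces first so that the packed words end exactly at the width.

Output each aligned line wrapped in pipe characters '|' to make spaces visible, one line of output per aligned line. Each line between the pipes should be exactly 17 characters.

Line 1: ['sun', 'diamond'] (min_width=11, slack=6)
Line 2: ['coffee', 'system', 'on'] (min_width=16, slack=1)
Line 3: ['dolphin', 'knife'] (min_width=13, slack=4)
Line 4: ['release', 'security'] (min_width=16, slack=1)
Line 5: ['bus'] (min_width=3, slack=14)

Answer: |      sun diamond|
| coffee system on|
|    dolphin knife|
| release security|
|              bus|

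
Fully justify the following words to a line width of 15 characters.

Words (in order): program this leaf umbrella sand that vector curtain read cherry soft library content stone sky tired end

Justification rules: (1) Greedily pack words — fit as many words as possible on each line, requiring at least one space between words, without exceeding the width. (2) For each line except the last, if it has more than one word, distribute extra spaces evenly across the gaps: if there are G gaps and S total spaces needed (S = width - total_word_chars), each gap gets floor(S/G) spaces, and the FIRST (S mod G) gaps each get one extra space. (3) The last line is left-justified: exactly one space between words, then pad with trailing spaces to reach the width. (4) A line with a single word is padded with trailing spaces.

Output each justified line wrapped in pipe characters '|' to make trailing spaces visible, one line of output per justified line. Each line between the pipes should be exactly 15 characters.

Line 1: ['program', 'this'] (min_width=12, slack=3)
Line 2: ['leaf', 'umbrella'] (min_width=13, slack=2)
Line 3: ['sand', 'that'] (min_width=9, slack=6)
Line 4: ['vector', 'curtain'] (min_width=14, slack=1)
Line 5: ['read', 'cherry'] (min_width=11, slack=4)
Line 6: ['soft', 'library'] (min_width=12, slack=3)
Line 7: ['content', 'stone'] (min_width=13, slack=2)
Line 8: ['sky', 'tired', 'end'] (min_width=13, slack=2)

Answer: |program    this|
|leaf   umbrella|
|sand       that|
|vector  curtain|
|read     cherry|
|soft    library|
|content   stone|
|sky tired end  |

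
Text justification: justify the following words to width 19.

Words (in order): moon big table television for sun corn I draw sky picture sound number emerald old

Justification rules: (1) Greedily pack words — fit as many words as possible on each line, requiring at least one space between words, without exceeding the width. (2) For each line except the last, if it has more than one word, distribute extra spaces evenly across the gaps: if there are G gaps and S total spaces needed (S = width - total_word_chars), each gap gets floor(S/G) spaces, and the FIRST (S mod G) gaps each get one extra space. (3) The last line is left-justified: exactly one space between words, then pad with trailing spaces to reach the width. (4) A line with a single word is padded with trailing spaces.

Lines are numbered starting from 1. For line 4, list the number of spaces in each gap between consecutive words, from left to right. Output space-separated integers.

Line 1: ['moon', 'big', 'table'] (min_width=14, slack=5)
Line 2: ['television', 'for', 'sun'] (min_width=18, slack=1)
Line 3: ['corn', 'I', 'draw', 'sky'] (min_width=15, slack=4)
Line 4: ['picture', 'sound'] (min_width=13, slack=6)
Line 5: ['number', 'emerald', 'old'] (min_width=18, slack=1)

Answer: 7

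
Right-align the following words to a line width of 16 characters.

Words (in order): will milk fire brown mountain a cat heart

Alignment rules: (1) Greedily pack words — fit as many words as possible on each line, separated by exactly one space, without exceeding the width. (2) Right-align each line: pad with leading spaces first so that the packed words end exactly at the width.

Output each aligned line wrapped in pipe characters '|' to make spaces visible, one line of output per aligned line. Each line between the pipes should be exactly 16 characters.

Line 1: ['will', 'milk', 'fire'] (min_width=14, slack=2)
Line 2: ['brown', 'mountain', 'a'] (min_width=16, slack=0)
Line 3: ['cat', 'heart'] (min_width=9, slack=7)

Answer: |  will milk fire|
|brown mountain a|
|       cat heart|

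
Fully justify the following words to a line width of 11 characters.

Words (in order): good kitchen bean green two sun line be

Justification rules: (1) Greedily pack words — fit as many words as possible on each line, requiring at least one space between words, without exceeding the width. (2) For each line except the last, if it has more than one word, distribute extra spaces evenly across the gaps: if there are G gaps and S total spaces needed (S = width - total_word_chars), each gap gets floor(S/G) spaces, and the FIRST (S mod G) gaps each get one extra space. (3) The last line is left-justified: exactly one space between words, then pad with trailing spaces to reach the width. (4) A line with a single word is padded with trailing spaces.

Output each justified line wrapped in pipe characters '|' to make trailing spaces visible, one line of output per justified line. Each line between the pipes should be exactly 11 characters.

Answer: |good       |
|kitchen    |
|bean  green|
|two     sun|
|line be    |

Derivation:
Line 1: ['good'] (min_width=4, slack=7)
Line 2: ['kitchen'] (min_width=7, slack=4)
Line 3: ['bean', 'green'] (min_width=10, slack=1)
Line 4: ['two', 'sun'] (min_width=7, slack=4)
Line 5: ['line', 'be'] (min_width=7, slack=4)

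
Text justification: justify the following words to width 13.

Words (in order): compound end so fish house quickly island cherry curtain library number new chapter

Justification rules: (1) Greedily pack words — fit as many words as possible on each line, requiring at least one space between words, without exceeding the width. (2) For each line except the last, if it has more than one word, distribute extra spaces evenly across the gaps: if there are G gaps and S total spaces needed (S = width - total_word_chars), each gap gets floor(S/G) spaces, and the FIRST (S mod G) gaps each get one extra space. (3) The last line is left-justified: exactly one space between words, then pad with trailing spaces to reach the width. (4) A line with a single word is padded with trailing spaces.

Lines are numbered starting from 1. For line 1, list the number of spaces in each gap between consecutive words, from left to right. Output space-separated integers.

Line 1: ['compound', 'end'] (min_width=12, slack=1)
Line 2: ['so', 'fish', 'house'] (min_width=13, slack=0)
Line 3: ['quickly'] (min_width=7, slack=6)
Line 4: ['island', 'cherry'] (min_width=13, slack=0)
Line 5: ['curtain'] (min_width=7, slack=6)
Line 6: ['library'] (min_width=7, slack=6)
Line 7: ['number', 'new'] (min_width=10, slack=3)
Line 8: ['chapter'] (min_width=7, slack=6)

Answer: 2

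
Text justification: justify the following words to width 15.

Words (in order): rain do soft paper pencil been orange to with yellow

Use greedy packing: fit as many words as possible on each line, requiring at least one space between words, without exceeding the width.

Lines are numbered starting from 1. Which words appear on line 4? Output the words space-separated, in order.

Answer: with yellow

Derivation:
Line 1: ['rain', 'do', 'soft'] (min_width=12, slack=3)
Line 2: ['paper', 'pencil'] (min_width=12, slack=3)
Line 3: ['been', 'orange', 'to'] (min_width=14, slack=1)
Line 4: ['with', 'yellow'] (min_width=11, slack=4)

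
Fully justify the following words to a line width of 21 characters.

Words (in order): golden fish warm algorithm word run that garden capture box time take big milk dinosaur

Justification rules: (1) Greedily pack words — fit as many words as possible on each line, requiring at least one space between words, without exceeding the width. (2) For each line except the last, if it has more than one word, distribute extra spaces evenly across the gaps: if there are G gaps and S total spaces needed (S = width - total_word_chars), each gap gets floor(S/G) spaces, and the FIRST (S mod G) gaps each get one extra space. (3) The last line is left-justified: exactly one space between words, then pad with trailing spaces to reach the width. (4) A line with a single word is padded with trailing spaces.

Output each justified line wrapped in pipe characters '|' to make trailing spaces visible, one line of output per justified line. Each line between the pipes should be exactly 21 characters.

Answer: |golden    fish   warm|
|algorithm   word  run|
|that  garden  capture|
|box   time  take  big|
|milk dinosaur        |

Derivation:
Line 1: ['golden', 'fish', 'warm'] (min_width=16, slack=5)
Line 2: ['algorithm', 'word', 'run'] (min_width=18, slack=3)
Line 3: ['that', 'garden', 'capture'] (min_width=19, slack=2)
Line 4: ['box', 'time', 'take', 'big'] (min_width=17, slack=4)
Line 5: ['milk', 'dinosaur'] (min_width=13, slack=8)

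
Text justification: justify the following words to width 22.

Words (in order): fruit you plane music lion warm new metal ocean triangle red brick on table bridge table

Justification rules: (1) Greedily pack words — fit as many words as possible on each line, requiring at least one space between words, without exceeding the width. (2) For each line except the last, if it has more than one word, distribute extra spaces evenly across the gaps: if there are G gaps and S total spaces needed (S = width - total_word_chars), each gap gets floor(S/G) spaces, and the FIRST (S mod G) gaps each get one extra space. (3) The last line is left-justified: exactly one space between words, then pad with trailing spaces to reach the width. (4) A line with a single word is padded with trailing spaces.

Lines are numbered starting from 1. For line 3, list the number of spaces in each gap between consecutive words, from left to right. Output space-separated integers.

Answer: 3 3

Derivation:
Line 1: ['fruit', 'you', 'plane', 'music'] (min_width=21, slack=1)
Line 2: ['lion', 'warm', 'new', 'metal'] (min_width=19, slack=3)
Line 3: ['ocean', 'triangle', 'red'] (min_width=18, slack=4)
Line 4: ['brick', 'on', 'table', 'bridge'] (min_width=21, slack=1)
Line 5: ['table'] (min_width=5, slack=17)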